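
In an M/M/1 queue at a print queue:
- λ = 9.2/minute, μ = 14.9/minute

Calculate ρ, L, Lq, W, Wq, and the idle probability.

Step 1: ρ = λ/μ = 9.2/14.9 = 0.6174
Step 2: L = λ/(μ-λ) = 9.2/5.70 = 1.6140
Step 3: Lq = λ²/(μ(μ-λ)) = 84.64/(14.9×5.70) = 0.9966
Step 4: W = 1/(μ-λ) = 1/5.70 = 0.17544
Step 5: Wq = λ/(μ(μ-λ)) = 9.2/(14.9×5.70) = 0.1083
Step 6: P(0) = 1-ρ = 0.3826
Verify: L = λW = 9.2×0.17544 = 1.6140 ✔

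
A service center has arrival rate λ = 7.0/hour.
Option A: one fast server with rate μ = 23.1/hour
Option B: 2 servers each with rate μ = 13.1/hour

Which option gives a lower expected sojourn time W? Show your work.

Option A: single server μ = 23.1 (M/M/1)
  ρ_A = 7.0/23.1 = 0.3030
  W_A = 1/(μ-λ) = 1/(23.1-7.0) = 1/16.10 = 0.06211

Option B: 2 servers μ = 13.1 (M/M/2)
  ρ_B = λ/(cμ) = 7.0/(2×13.1) = 0.2672
  Offered load a = λ/μ = cρ = 7.0/13.1 = 0.5344
  P₀ = [ Σₙ₌₀^1 aⁿ/n! + a^2/(2!(1-ρ)) ]⁻¹
  Σ = a^0/0! + a^1/1! = 1.0000 + 0.5344 = 1.5344
  a^2/(2!(1-ρ)) = 0.2855/(2 × 0.7328) = 0.1948
  P₀ = 1/(1.5344 + 0.1948) = 0.5783
  Lq = P₀·a^2·ρ / (2!(1-ρ)²) = 0.5783 × 0.2855 × 0.2672 / (2 × 0.5370) = 0.04108
  Wq_B = Lq/λ = 0.0410756/7.0 = 0.0058679
  W_B = Wq_B + 1/μ = 0.0058679 + 0.076336 = 0.08220

Since W_A = 0.06211 < W_B = 0.08220, Option A (single fast server) has the shorter time in system.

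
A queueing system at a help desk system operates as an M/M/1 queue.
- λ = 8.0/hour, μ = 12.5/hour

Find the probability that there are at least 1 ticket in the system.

ρ = λ/μ = 8.0/12.5 = 0.6400
P(N ≥ n) = ρⁿ
P(N ≥ 1) = 0.6400^1
P(N ≥ 1) = 0.6400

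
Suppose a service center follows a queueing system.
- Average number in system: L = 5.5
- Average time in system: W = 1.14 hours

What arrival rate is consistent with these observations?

Little's Law: L = λW, so λ = L/W
λ = 5.5/1.14 = 4.8246 customers/hour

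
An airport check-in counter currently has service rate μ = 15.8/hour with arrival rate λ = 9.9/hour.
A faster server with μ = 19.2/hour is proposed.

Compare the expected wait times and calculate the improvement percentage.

System 1: ρ₁ = 9.9/15.8 = 0.6266, W₁ = 1/(15.8-9.9) = 0.16949
System 2: ρ₂ = 9.9/19.2 = 0.5156, W₂ = 1/(19.2-9.9) = 0.10753
Improvement: (W₁-W₂)/W₁ = (0.16949-0.10753)/0.16949 = 36.56%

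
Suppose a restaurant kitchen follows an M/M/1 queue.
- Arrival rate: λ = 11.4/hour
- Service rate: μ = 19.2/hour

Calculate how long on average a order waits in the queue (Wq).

First, compute utilization: ρ = λ/μ = 11.4/19.2 = 0.5938
For M/M/1: Wq = λ/(μ(μ-λ))
Wq = 11.4/(19.2 × (19.2-11.4))
Wq = 11.4/(19.2 × 7.80)
Wq = 0.07612 hours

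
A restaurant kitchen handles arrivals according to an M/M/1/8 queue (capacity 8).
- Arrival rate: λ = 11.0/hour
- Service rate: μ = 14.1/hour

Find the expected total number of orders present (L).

ρ = λ/μ = 11.0/14.1 = 0.78014
P₀ = (1-ρ)/(1-ρ^(K+1)) = (1-0.78014)/(1-0.78014^9) = 0.2199/0.8930 = 0.2462
P_K = P₀×ρ^K = 0.2462 × 0.78014^8 = 0.2462 × 0.1372 = 0.03378
L = ρ[1 - (K+1)ρ^K + Kρ^(K+1)] / [(1-ρ)(1-ρ^(K+1))]
L = 0.78014 × (1 - 9×0.137208 + 8×0.107042) / ((1 - 0.78014) × (1 - 0.107042)) = 2.4695 orders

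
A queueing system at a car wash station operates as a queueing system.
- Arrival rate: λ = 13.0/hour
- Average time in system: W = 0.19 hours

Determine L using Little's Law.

Little's Law: L = λW
L = 13.0 × 0.19 = 2.4700 cars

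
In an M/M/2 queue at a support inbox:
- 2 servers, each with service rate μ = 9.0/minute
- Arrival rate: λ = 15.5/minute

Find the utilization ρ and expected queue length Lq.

Traffic intensity: ρ = λ/(cμ) = 15.5/(2×9.0) = 0.8611
Since ρ = 0.8611 < 1, system is stable.
Offered load a = λ/μ = cρ = 15.5/9.0 = 1.7222
P₀ = [ Σₙ₌₀^1 aⁿ/n! + a^2/(2!(1-ρ)) ]⁻¹
Σ = a^0/0! + a^1/1! = 1.0000 + 1.7222 = 2.7222
a^2/(2!(1-ρ)) = 2.96605/(2 × 0.138889) = 10.6778
P₀ = 1/(2.7222 + 10.6778) = 0.07463
Lq = P₀·a^2·ρ / (2!(1-ρ)²) = 0.0746269 × 2.96605 × 0.861111 / (2 × 0.0192901) = 4.9405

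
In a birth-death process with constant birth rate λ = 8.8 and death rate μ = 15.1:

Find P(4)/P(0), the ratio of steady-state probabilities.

For constant rates: P(n)/P(0) = (λ/μ)^n
P(4)/P(0) = (8.8/15.1)^4 = 0.5828^4 = 0.1154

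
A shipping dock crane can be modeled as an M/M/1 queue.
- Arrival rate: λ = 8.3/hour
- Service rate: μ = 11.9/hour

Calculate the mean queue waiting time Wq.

First, compute utilization: ρ = λ/μ = 8.3/11.9 = 0.6975
For M/M/1: Wq = λ/(μ(μ-λ))
Wq = 8.3/(11.9 × (11.9-8.3))
Wq = 8.3/(11.9 × 3.60)
Wq = 0.1937 hours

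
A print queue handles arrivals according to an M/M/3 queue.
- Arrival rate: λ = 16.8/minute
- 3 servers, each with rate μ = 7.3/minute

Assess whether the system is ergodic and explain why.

Stability requires ρ = λ/(cμ) < 1
ρ = 16.8/(3 × 7.3) = 16.8/21.90 = 0.7671
Since 0.7671 < 1, the system is STABLE.
The servers are busy 76.71% of the time.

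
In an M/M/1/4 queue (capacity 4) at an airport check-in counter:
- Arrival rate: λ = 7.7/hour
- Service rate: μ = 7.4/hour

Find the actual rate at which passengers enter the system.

ρ = λ/μ = 7.7/7.4 = 1.04054
P₀ = (1-ρ)/(1-ρ^(K+1)) = (1-1.04054)/(1-1.04054^5) = -0.04054/-0.2198 = 0.1844
P_K = P₀×ρ^K = 0.1844 × 1.04054^4 = 0.1844 × 1.1723 = 0.2162
λ_eff = λ(1-P_K) = 7.7 × (1 - 0.216203) = 7.7 × 0.783797 = 6.0352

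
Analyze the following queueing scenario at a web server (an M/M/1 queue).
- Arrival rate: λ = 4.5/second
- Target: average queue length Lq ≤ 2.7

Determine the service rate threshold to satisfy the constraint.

For M/M/1: Lq = λ²/(μ(μ-λ))
Need Lq ≤ 2.7, i.e. μ(μ-λ) ≥ λ²/2.7
μ² - 4.5μ - 20.25/2.7 ≥ 0  →  μ² - 4.5μ - 7.5000 ≥ 0
Quadratic formula (positive root): μ = [λ + √(λ² + 4×7.5000)]/2
Discriminant: 20.25 + 4×7.5000 = 50.2500, √50.2500 = 7.08872
μ ≥ (4.5 + 7.08872)/2 = 5.7944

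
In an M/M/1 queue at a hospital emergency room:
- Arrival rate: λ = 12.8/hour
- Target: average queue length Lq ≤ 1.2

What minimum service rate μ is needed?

For M/M/1: Lq = λ²/(μ(μ-λ))
Need Lq ≤ 1.2, i.e. μ(μ-λ) ≥ λ²/1.2
μ² - 12.8μ - 163.84/1.2 ≥ 0  →  μ² - 12.8μ - 136.53333 ≥ 0
Quadratic formula (positive root): μ = [λ + √(λ² + 4×136.53333)]/2
Discriminant: 163.84 + 4×136.53333 = 709.9733, √709.9733 = 26.6453
μ ≥ (12.8 + 26.6453)/2 = 19.7227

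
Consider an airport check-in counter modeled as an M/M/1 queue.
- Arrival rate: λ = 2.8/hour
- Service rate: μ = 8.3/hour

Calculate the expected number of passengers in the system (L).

ρ = λ/μ = 2.8/8.3 = 0.3373
For M/M/1: L = λ/(μ-λ)
L = 2.8/(8.3-2.8) = 2.8/5.50
L = 0.5091 passengers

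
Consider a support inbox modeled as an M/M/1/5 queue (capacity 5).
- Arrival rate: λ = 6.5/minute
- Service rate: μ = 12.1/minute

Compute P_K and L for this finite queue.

ρ = λ/μ = 6.5/12.1 = 0.5372
P₀ = (1-ρ)/(1-ρ^(K+1)) = (1-0.5372)/(1-0.5372^6) = 0.4628/0.9760 = 0.4742
P_K = P₀×ρ^K = 0.47420 × 0.5372^5 = 0.47420 × 0.044738 = 0.02121
Blocking probability P_5 = 0.02121 (2.12%)
L = ρ[1 - (K+1)ρ^K + Kρ^(K+1)] / [(1-ρ)(1-ρ^(K+1))]
L = 0.5372 × (1 - 6×0.04474 + 5×0.02403) / ((1 - 0.5372) × (1 - 0.02403)) = 1.0130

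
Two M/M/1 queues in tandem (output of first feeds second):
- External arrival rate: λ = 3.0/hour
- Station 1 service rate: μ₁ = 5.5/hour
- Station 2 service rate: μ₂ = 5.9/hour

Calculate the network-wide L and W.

By Jackson's theorem, each station behaves as independent M/M/1.
Station 1: ρ₁ = 3.0/5.5 = 0.5455, L₁ = ρ₁/(1-ρ₁) = λ/(μ₁-λ) = 3.0/2.50 = 1.2000
Station 2: ρ₂ = 3.0/5.9 = 0.5085, L₂ = ρ₂/(1-ρ₂) = λ/(μ₂-λ) = 3.0/2.90 = 1.0345
Total: L = L₁ + L₂ = 1.2000 + 1.0345 = 2.2345
W = L/λ = 2.2345/3.0 = 0.7448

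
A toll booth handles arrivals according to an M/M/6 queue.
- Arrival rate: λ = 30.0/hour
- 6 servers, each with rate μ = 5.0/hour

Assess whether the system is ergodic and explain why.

Stability requires ρ = λ/(cμ) < 1
ρ = 30.0/(6 × 5.0) = 30.0/30.00 = 1.0000
Since 1.0000 ≥ 1, the system is UNSTABLE.
Need c > λ/μ = 30.0/5.0 = 6.00.
Minimum servers needed: c = 7.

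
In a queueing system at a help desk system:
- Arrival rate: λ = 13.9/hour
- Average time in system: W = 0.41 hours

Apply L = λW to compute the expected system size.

Little's Law: L = λW
L = 13.9 × 0.41 = 5.6990 tickets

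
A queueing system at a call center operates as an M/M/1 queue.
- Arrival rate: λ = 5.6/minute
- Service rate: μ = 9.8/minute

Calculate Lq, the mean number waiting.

ρ = λ/μ = 5.6/9.8 = 0.5714
For M/M/1: Lq = λ²/(μ(μ-λ))
Lq = 31.36/(9.8 × 4.20)
Lq = 0.7619 calls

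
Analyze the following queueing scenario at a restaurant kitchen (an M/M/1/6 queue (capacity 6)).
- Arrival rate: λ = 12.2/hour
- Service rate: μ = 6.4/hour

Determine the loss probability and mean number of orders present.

ρ = λ/μ = 12.2/6.4 = 1.9062
P₀ = (1-ρ)/(1-ρ^(K+1)) = (1-1.9062)/(1-1.9062^7) = -0.9062/-90.4491 = 0.01002
P_K = P₀×ρ^K = 0.01002 × 1.9062^6 = 0.01002 × 47.9745 = 0.4807
Blocking probability P_6 = 0.4807 (48.07%)
L = ρ[1 - (K+1)ρ^K + Kρ^(K+1)] / [(1-ρ)(1-ρ^(K+1))]
L = 1.9062 × (1 - 7×47.9745 + 6×91.4491) / ((1 - 1.9062) × (1 - 91.4491)) = 4.9739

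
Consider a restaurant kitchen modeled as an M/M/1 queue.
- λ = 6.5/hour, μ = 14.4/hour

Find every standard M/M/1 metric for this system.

Step 1: ρ = λ/μ = 6.5/14.4 = 0.4514
Step 2: L = λ/(μ-λ) = 6.5/7.90 = 0.8228
Step 3: Lq = λ²/(μ(μ-λ)) = 42.25/(14.4×7.90) = 0.3714
Step 4: W = 1/(μ-λ) = 1/7.90 = 0.12658
Step 5: Wq = λ/(μ(μ-λ)) = 6.5/(14.4×7.90) = 0.05714
Step 6: P(0) = 1-ρ = 0.5486
Verify: L = λW = 6.5×0.12658 = 0.8228 ✔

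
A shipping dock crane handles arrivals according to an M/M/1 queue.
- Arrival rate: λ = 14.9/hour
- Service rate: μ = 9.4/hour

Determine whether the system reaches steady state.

Stability requires ρ = λ/(cμ) < 1
ρ = 14.9/(1 × 9.4) = 14.9/9.40 = 1.5851
Since 1.5851 ≥ 1, the system is UNSTABLE.
Queue grows without bound. Need μ > λ = 14.9.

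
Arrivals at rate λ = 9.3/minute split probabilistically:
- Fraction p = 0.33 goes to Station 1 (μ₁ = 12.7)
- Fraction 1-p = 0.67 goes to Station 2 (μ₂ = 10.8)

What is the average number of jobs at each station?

Effective rates: λ₁ = 9.3×0.33 = 3.069, λ₂ = 9.3×0.67 = 6.231
Station 1: ρ₁ = 3.069/12.7 = 0.2417, L₁ = ρ₁/(1-ρ₁) = 0.2417/(1-0.2417) = 0.3187
Station 2: ρ₂ = 6.231/10.8 = 0.576944, L₂ = ρ₂/(1-ρ₂) = 0.576944/(1-0.576944) = 1.3638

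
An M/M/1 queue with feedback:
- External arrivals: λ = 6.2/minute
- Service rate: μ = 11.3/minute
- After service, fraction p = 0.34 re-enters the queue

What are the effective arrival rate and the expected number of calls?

Effective arrival rate: λ_eff = λ/(1-p) = 6.2/(1-0.34) = 6.2/0.66 = 9.39394
ρ = λ_eff/μ = 9.39394/11.3 = 0.831322
L = ρ/(1-ρ) = 0.831322/(1-0.831322) = 4.9285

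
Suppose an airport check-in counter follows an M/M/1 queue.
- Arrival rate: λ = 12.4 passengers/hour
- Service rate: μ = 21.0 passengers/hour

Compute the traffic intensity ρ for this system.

Server utilization: ρ = λ/μ
ρ = 12.4/21.0 = 0.5905
The server is busy 59.05% of the time.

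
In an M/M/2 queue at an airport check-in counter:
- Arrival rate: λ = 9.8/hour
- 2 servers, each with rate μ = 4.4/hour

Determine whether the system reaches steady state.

Stability requires ρ = λ/(cμ) < 1
ρ = 9.8/(2 × 4.4) = 9.8/8.80 = 1.1136
Since 1.1136 ≥ 1, the system is UNSTABLE.
Need c > λ/μ = 9.8/4.4 = 2.23.
Minimum servers needed: c = 3.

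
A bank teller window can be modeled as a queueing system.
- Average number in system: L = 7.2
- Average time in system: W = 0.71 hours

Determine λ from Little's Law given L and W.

Little's Law: L = λW, so λ = L/W
λ = 7.2/0.71 = 10.1408 transactions/hour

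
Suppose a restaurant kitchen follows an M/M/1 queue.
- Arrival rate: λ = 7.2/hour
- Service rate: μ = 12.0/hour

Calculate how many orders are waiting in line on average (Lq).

ρ = λ/μ = 7.2/12.0 = 0.6000
For M/M/1: Lq = λ²/(μ(μ-λ))
Lq = 51.84/(12.0 × 4.80)
Lq = 0.9000 orders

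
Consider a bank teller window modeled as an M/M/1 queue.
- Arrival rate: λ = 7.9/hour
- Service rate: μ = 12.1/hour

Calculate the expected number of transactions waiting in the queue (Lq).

ρ = λ/μ = 7.9/12.1 = 0.6529
For M/M/1: Lq = λ²/(μ(μ-λ))
Lq = 62.41/(12.1 × 4.20)
Lq = 1.2281 transactions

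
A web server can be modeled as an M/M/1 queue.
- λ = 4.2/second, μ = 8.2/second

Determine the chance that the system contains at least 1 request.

ρ = λ/μ = 4.2/8.2 = 0.5122
P(N ≥ n) = ρⁿ
P(N ≥ 1) = 0.5122^1
P(N ≥ 1) = 0.5122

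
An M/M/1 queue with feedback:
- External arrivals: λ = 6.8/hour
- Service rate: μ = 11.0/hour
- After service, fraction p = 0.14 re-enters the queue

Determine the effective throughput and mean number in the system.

Effective arrival rate: λ_eff = λ/(1-p) = 6.8/(1-0.14) = 6.8/0.86 = 7.9070
ρ = λ_eff/μ = 7.9070/11.0 = 0.71882
L = ρ/(1-ρ) = 0.71882/(1-0.71882) = 2.5564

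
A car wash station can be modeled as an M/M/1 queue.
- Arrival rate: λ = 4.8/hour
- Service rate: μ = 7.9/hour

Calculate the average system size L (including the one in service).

ρ = λ/μ = 4.8/7.9 = 0.6076
For M/M/1: L = λ/(μ-λ)
L = 4.8/(7.9-4.8) = 4.8/3.10
L = 1.5484 cars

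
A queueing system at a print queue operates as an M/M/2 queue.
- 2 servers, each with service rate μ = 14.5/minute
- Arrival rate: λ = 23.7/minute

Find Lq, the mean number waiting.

Traffic intensity: ρ = λ/(cμ) = 23.7/(2×14.5) = 0.8172
Since ρ = 0.8172 < 1, system is stable.
Offered load a = λ/μ = cρ = 23.7/14.5 = 1.6345
P₀ = [ Σₙ₌₀^1 aⁿ/n! + a^2/(2!(1-ρ)) ]⁻¹
Σ = a^0/0! + a^1/1! = 1.0000 + 1.6345 = 2.6345
a^2/(2!(1-ρ)) = 2.67153/(2 × 0.182759) = 7.3089
P₀ = 1/(2.6345 + 7.3089) = 0.1006
Lq = P₀·a^2·ρ / (2!(1-ρ)²) = 0.10057 × 2.6715 × 0.81724 / (2 × 0.033401) = 3.2869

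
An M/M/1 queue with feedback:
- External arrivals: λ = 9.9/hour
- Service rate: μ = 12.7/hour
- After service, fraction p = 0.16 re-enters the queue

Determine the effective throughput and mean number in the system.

Effective arrival rate: λ_eff = λ/(1-p) = 9.9/(1-0.16) = 9.9/0.84 = 11.78571
ρ = λ_eff/μ = 11.78571/12.7 = 0.928009
L = ρ/(1-ρ) = 0.928009/(1-0.928009) = 12.8906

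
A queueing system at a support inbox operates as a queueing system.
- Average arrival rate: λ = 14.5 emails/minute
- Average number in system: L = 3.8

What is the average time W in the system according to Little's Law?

Little's Law: L = λW, so W = L/λ
W = 3.8/14.5 = 0.2621 minutes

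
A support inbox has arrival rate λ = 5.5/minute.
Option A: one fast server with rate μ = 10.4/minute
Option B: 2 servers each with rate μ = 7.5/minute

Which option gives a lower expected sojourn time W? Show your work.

Option A: single server μ = 10.4 (M/M/1)
  ρ_A = 5.5/10.4 = 0.5288
  W_A = 1/(μ-λ) = 1/(10.4-5.5) = 1/4.90 = 0.2041

Option B: 2 servers μ = 7.5 (M/M/2)
  ρ_B = λ/(cμ) = 5.5/(2×7.5) = 0.3667
  Offered load a = λ/μ = cρ = 5.5/7.5 = 0.7333
  P₀ = [ Σₙ₌₀^1 aⁿ/n! + a^2/(2!(1-ρ)) ]⁻¹
  Σ = a^0/0! + a^1/1! = 1.0000 + 0.7333 = 1.7333
  a^2/(2!(1-ρ)) = 0.5378/(2 × 0.6333) = 0.4246
  P₀ = 1/(1.7333 + 0.4246) = 0.4634
  Lq = P₀·a^2·ρ / (2!(1-ρ)²) = 0.4634 × 0.5378 × 0.3667 / (2 × 0.4011) = 0.1139
  Wq_B = Lq/λ = 0.1139/5.5 = 0.02071
  W_B = Wq_B + 1/μ = 0.02071 + 0.1333 = 0.1540

Since W_B = 0.1540 < W_A = 0.2041, Option B (multiple servers) has the shorter time in system.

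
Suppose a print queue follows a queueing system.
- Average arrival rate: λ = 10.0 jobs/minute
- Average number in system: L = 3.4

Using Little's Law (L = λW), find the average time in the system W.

Little's Law: L = λW, so W = L/λ
W = 3.4/10.0 = 0.3400 minutes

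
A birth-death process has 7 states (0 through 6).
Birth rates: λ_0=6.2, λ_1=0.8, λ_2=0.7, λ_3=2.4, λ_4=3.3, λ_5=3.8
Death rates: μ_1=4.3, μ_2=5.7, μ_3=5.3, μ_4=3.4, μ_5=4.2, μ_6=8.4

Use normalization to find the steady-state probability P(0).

Ratios P(n)/P(0) = (λ₀···λₙ₋₁)/(μ₁···μₙ):
P(1)/P(0) = (6.2)/(4.3) = 1.4419
P(2)/P(0) = (6.2×0.8)/(4.3×5.7) = 0.2024
P(3)/P(0) = (6.2×0.8×0.7)/(4.3×5.7×5.3) = 0.02673
P(4)/P(0) = (6.2×0.8×0.7×2.4)/(4.3×5.7×5.3×3.4) = 0.01887
P(5)/P(0) = (6.2×0.8×0.7×2.4×3.3)/(4.3×5.7×5.3×3.4×4.2) = 0.01482
P(6)/P(0) = (6.2×0.8×0.7×2.4×3.3×3.8)/(4.3×5.7×5.3×3.4×4.2×8.4) = 0.006706

Normalization: ∑ P(n) = 1
P(0) × (1.0000 + 1.4419 + 0.2024 + 0.02673 + 0.01887 + 0.01482 + 0.006706) = 1
P(0) × 2.7114 = 1
P(0) = 1/2.7114 = 0.3688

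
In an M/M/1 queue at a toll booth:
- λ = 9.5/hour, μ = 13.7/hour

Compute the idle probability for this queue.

ρ = λ/μ = 9.5/13.7 = 0.6934
P(0) = 1 - ρ = 1 - 0.6934 = 0.3066
The server is idle 30.66% of the time.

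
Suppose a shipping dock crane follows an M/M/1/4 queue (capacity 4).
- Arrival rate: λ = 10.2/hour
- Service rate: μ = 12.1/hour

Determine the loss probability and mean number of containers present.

ρ = λ/μ = 10.2/12.1 = 0.84298
P₀ = (1-ρ)/(1-ρ^(K+1)) = (1-0.84298)/(1-0.84298^5) = 0.1570/0.5743 = 0.2734
P_K = P₀×ρ^K = 0.2734 × 0.84298^4 = 0.2734 × 0.5050 = 0.1381
Blocking probability P_4 = 0.1381 (13.81%)
L = ρ[1 - (K+1)ρ^K + Kρ^(K+1)] / [(1-ρ)(1-ρ^(K+1))]
L = 0.84298 × (1 - 5×0.504974 + 4×0.425683) / ((1 - 0.84298) × (1 - 0.425683)) = 1.6626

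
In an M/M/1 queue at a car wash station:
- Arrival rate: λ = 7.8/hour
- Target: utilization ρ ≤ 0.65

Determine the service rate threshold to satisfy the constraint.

ρ = λ/μ, so μ = λ/ρ
μ ≥ 7.8/0.65 = 12.0000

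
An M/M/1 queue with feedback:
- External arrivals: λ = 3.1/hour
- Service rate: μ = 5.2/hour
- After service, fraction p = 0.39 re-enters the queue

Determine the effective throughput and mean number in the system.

Effective arrival rate: λ_eff = λ/(1-p) = 3.1/(1-0.39) = 3.1/0.61 = 5.0819672
ρ = λ_eff/μ = 5.0819672/5.2 = 0.9773014
L = ρ/(1-ρ) = 0.9773014/(1-0.9773014) = 43.0556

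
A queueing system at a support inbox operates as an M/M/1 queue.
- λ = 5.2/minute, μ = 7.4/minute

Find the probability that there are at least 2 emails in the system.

ρ = λ/μ = 5.2/7.4 = 0.7027
P(N ≥ n) = ρⁿ
P(N ≥ 2) = 0.7027^2
P(N ≥ 2) = 0.4938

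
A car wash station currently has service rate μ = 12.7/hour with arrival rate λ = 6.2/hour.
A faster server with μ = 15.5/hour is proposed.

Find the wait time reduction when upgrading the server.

System 1: ρ₁ = 6.2/12.7 = 0.4882, W₁ = 1/(12.7-6.2) = 0.15385
System 2: ρ₂ = 6.2/15.5 = 0.4000, W₂ = 1/(15.5-6.2) = 0.10753
Improvement: (W₁-W₂)/W₁ = (0.15385-0.10753)/0.15385 = 30.11%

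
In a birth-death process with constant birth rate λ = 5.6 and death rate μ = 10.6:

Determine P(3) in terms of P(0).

For constant rates: P(n)/P(0) = (λ/μ)^n
P(3)/P(0) = (5.6/10.6)^3 = 0.528302^3 = 0.1475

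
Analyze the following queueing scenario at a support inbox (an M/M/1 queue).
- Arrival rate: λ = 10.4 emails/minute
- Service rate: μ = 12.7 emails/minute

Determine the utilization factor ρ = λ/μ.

Server utilization: ρ = λ/μ
ρ = 10.4/12.7 = 0.8189
The server is busy 81.89% of the time.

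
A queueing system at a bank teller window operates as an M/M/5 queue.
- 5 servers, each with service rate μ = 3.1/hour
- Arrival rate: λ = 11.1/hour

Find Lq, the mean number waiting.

Traffic intensity: ρ = λ/(cμ) = 11.1/(5×3.1) = 0.7161
Since ρ = 0.7161 < 1, system is stable.
Offered load a = λ/μ = cρ = 11.1/3.1 = 3.5806
P₀ = [ Σₙ₌₀^4 aⁿ/n! + a^5/(5!(1-ρ)) ]⁻¹
Σ = a^0/0! + a^1/1! + a^2/2! + a^3/3! + a^4/4! = 1.0000 + 3.5806 + 6.4105 + 7.6513 + 6.8491 = 25.4915
a^5/(5!(1-ρ)) = 588.5813/(120 × 0.283871) = 17.2784
P₀ = 1/(25.4915 + 17.2784) = 0.02338
Lq = P₀·a^5·ρ / (5!(1-ρ)²) = 0.02338 × 588.5813 × 0.7161 / (120 × 0.08058) = 1.0191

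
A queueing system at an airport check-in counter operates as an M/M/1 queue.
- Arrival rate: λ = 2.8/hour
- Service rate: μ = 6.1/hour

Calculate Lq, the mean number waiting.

ρ = λ/μ = 2.8/6.1 = 0.4590
For M/M/1: Lq = λ²/(μ(μ-λ))
Lq = 7.84/(6.1 × 3.30)
Lq = 0.3895 passengers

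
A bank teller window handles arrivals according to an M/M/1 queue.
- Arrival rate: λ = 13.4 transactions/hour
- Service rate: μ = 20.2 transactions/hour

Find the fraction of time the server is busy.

Server utilization: ρ = λ/μ
ρ = 13.4/20.2 = 0.6634
The server is busy 66.34% of the time.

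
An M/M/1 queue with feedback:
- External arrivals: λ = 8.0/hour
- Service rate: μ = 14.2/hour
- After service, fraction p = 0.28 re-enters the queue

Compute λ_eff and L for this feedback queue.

Effective arrival rate: λ_eff = λ/(1-p) = 8.0/(1-0.28) = 8.0/0.72 = 11.1111
ρ = λ_eff/μ = 11.1111/14.2 = 0.78247
L = ρ/(1-ρ) = 0.78247/(1-0.78247) = 3.5971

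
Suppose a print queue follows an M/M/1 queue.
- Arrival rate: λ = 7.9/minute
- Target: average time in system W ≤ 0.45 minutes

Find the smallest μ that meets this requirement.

For M/M/1: W = 1/(μ-λ)
Need W ≤ 0.45, so 1/(μ-λ) ≤ 0.45
μ - λ ≥ 1/0.45 = 2.2222
μ ≥ 7.9 + 2.2222 = 10.1222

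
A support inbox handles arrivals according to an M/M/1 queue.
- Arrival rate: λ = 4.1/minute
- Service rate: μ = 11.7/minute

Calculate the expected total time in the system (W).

First, compute utilization: ρ = λ/μ = 4.1/11.7 = 0.3504
For M/M/1: W = 1/(μ-λ)
W = 1/(11.7-4.1) = 1/7.60
W = 0.1316 minutes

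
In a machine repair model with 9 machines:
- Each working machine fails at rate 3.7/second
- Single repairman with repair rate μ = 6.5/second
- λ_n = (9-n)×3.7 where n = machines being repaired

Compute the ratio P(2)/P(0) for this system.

P(2)/P(0) = ∏_{i=0}^{2-1} λ_i/μ_{i+1}
= (9-0)×3.7/6.5 × (9-1)×3.7/6.5
= 23.3297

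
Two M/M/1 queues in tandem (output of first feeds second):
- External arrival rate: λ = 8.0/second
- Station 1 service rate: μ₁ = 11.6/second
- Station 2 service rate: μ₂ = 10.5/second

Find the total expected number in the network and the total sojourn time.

By Jackson's theorem, each station behaves as independent M/M/1.
Station 1: ρ₁ = 8.0/11.6 = 0.6897, L₁ = ρ₁/(1-ρ₁) = λ/(μ₁-λ) = 8.0/3.60 = 2.2222
Station 2: ρ₂ = 8.0/10.5 = 0.7619, L₂ = ρ₂/(1-ρ₂) = λ/(μ₂-λ) = 8.0/2.50 = 3.2000
Total: L = L₁ + L₂ = 2.2222 + 3.2000 = 5.4222
W = L/λ = 5.4222/8.0 = 0.6778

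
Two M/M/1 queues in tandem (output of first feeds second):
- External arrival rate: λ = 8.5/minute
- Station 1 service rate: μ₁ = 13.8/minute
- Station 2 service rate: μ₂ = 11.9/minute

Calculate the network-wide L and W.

By Jackson's theorem, each station behaves as independent M/M/1.
Station 1: ρ₁ = 8.5/13.8 = 0.6159, L₁ = ρ₁/(1-ρ₁) = λ/(μ₁-λ) = 8.5/5.30 = 1.6038
Station 2: ρ₂ = 8.5/11.9 = 0.7143, L₂ = ρ₂/(1-ρ₂) = λ/(μ₂-λ) = 8.5/3.40 = 2.5000
Total: L = L₁ + L₂ = 1.6038 + 2.5000 = 4.1038
W = L/λ = 4.1038/8.5 = 0.4828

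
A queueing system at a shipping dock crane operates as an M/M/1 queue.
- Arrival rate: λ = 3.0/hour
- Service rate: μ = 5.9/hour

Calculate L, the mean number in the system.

ρ = λ/μ = 3.0/5.9 = 0.5085
For M/M/1: L = λ/(μ-λ)
L = 3.0/(5.9-3.0) = 3.0/2.90
L = 1.0345 containers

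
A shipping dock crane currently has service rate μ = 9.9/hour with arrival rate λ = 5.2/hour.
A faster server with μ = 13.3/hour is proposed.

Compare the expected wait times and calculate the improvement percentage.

System 1: ρ₁ = 5.2/9.9 = 0.5253, W₁ = 1/(9.9-5.2) = 0.212766
System 2: ρ₂ = 5.2/13.3 = 0.3910, W₂ = 1/(13.3-5.2) = 0.123457
Improvement: (W₁-W₂)/W₁ = (0.212766-0.123457)/0.212766 = 41.98%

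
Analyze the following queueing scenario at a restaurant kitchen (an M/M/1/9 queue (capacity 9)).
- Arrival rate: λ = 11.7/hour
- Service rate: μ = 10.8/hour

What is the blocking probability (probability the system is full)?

ρ = λ/μ = 11.7/10.8 = 1.083333
P₀ = (1-ρ)/(1-ρ^(K+1)) = (1-1.083333)/(1-1.083333^10) = -0.08333/-1.2265 = 0.06794
P_K = P₀×ρ^K = 0.06794 × 1.083333^9 = 0.06794 × 2.0552 = 0.1396
Blocking probability = 13.96%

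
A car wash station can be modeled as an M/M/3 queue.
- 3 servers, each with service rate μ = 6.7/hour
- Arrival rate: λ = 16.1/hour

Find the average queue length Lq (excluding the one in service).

Traffic intensity: ρ = λ/(cμ) = 16.1/(3×6.7) = 0.8010
Since ρ = 0.8010 < 1, system is stable.
Offered load a = λ/μ = cρ = 16.1/6.7 = 2.4030
P₀ = [ Σₙ₌₀^2 aⁿ/n! + a^3/(3!(1-ρ)) ]⁻¹
Σ = a^0/0! + a^1/1! + a^2/2! = 1.0000 + 2.4030 + 2.8872 = 6.2902
a^3/(3!(1-ρ)) = 13.87565/(6 × 0.1990050) = 11.6209
P₀ = 1/(6.2902 + 11.6209) = 0.05583
Lq = P₀·a^3·ρ / (3!(1-ρ)²) = 0.055832 × 13.8756 × 0.80100 / (6 × 0.039603) = 2.6115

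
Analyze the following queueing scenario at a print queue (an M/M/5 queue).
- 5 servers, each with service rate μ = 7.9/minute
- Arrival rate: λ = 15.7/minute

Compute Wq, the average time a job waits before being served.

Traffic intensity: ρ = λ/(cμ) = 15.7/(5×7.9) = 0.3975
Since ρ = 0.3975 < 1, system is stable.
Offered load a = λ/μ = cρ = 15.7/7.9 = 1.9873
P₀ = [ Σₙ₌₀^4 aⁿ/n! + a^5/(5!(1-ρ)) ]⁻¹
Σ = a^0/0! + a^1/1! + a^2/2! + a^3/3! + a^4/4! = 1.0000 + 1.9873 + 1.9748 + 1.3082 + 0.6499 = 6.9202
a^5/(5!(1-ρ)) = 31.0001/(120 × 0.60253) = 0.4287
P₀ = 1/(6.9202 + 0.4287) = 0.1361
Lq = P₀·a^5·ρ / (5!(1-ρ)²) = 0.13607 × 31.0001 × 0.39747 / (120 × 0.36304) = 0.03849
Wq = Lq/λ = 0.038486/15.7 = 0.002451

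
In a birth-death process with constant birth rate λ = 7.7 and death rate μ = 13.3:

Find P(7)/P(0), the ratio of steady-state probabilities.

For constant rates: P(n)/P(0) = (λ/μ)^n
P(7)/P(0) = (7.7/13.3)^7 = 0.57895^7 = 0.02180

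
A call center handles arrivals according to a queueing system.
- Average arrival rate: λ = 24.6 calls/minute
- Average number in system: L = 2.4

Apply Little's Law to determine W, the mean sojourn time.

Little's Law: L = λW, so W = L/λ
W = 2.4/24.6 = 0.09756 minutes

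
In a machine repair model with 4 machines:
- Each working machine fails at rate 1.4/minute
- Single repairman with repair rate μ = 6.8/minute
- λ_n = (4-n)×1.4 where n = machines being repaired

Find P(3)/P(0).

P(3)/P(0) = ∏_{i=0}^{3-1} λ_i/μ_{i+1}
= (4-0)×1.4/6.8 × (4-1)×1.4/6.8 × (4-2)×1.4/6.8
= 0.2094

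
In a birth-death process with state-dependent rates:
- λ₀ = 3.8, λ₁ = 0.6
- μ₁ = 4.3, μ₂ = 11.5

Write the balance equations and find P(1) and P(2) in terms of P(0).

Balance equations:
State 0: λ₀P₀ = μ₁P₁ → P₁ = (λ₀/μ₁)P₀ = (3.8/4.3)P₀ = 0.8837P₀
State 1: P₂ = (λ₀λ₁)/(μ₁μ₂)P₀ = (3.8×0.6)/(4.3×11.5)P₀ = 0.04611P₀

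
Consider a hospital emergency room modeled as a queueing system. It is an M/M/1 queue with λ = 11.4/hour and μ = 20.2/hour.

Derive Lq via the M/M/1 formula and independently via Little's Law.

Method 1 (direct): Lq = λ²/(μ(μ-λ)) = 129.96/(20.2 × 8.80) = 0.7311

Method 2 (Little's Law):
W = 1/(μ-λ) = 1/8.80 = 0.11364
Wq = W - 1/μ = 0.11364 - 0.049505 = 0.06413
Lq = λWq = 11.4 × 0.06413 = 0.7311 ✔ (matches Method 1)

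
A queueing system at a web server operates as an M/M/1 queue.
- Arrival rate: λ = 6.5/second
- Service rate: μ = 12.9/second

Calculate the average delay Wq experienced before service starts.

First, compute utilization: ρ = λ/μ = 6.5/12.9 = 0.5039
For M/M/1: Wq = λ/(μ(μ-λ))
Wq = 6.5/(12.9 × (12.9-6.5))
Wq = 6.5/(12.9 × 6.40)
Wq = 0.07873 seconds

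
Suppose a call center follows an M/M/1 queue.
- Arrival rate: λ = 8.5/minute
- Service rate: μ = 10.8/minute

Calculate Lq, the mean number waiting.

ρ = λ/μ = 8.5/10.8 = 0.7870
For M/M/1: Lq = λ²/(μ(μ-λ))
Lq = 72.25/(10.8 × 2.30)
Lq = 2.9086 calls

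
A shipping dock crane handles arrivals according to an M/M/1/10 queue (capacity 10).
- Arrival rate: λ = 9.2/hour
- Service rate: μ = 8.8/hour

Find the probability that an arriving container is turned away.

ρ = λ/μ = 9.2/8.8 = 1.04545
P₀ = (1-ρ)/(1-ρ^(K+1)) = (1-1.04545)/(1-1.04545^11) = -0.045450/-0.63056 = 0.07208
P_K = P₀×ρ^K = 0.07208 × 1.04545^10 = 0.07208 × 1.5597 = 0.1124
Blocking probability = 11.24%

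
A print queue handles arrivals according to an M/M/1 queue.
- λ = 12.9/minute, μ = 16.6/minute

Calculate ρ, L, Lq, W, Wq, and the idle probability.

Step 1: ρ = λ/μ = 12.9/16.6 = 0.7771
Step 2: L = λ/(μ-λ) = 12.9/3.70 = 3.4865
Step 3: Lq = λ²/(μ(μ-λ)) = 166.41/(16.6×3.70) = 2.7094
Step 4: W = 1/(μ-λ) = 1/3.70 = 0.27027
Step 5: Wq = λ/(μ(μ-λ)) = 12.9/(16.6×3.70) = 0.2100
Step 6: P(0) = 1-ρ = 0.2229
Verify: L = λW = 12.9×0.27027 = 3.4865 ✔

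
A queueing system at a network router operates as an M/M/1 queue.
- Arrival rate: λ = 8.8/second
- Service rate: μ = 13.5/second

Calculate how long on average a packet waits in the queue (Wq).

First, compute utilization: ρ = λ/μ = 8.8/13.5 = 0.6519
For M/M/1: Wq = λ/(μ(μ-λ))
Wq = 8.8/(13.5 × (13.5-8.8))
Wq = 8.8/(13.5 × 4.70)
Wq = 0.1387 seconds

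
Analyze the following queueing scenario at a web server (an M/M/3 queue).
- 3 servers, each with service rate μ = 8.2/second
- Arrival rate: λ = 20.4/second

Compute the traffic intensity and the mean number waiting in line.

Traffic intensity: ρ = λ/(cμ) = 20.4/(3×8.2) = 0.8293
Since ρ = 0.8293 < 1, system is stable.
Offered load a = λ/μ = cρ = 20.4/8.2 = 2.4878
P₀ = [ Σₙ₌₀^2 aⁿ/n! + a^3/(3!(1-ρ)) ]⁻¹
Σ = a^0/0! + a^1/1! + a^2/2! = 1.0000 + 2.4878 + 3.0946 = 6.5824
a^3/(3!(1-ρ)) = 15.397455/(6 × 0.17073171) = 15.0308
P₀ = 1/(6.5824 + 15.0308) = 0.04627
Lq = P₀·a^3·ρ / (3!(1-ρ)²) = 0.046268 × 15.3975 × 0.82927 / (6 × 0.029149) = 3.3779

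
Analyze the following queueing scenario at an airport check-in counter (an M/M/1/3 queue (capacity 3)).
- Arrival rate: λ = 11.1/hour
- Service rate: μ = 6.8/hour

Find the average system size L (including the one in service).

ρ = λ/μ = 11.1/6.8 = 1.63235
P₀ = (1-ρ)/(1-ρ^(K+1)) = (1-1.63235)/(1-1.63235^4) = -0.6323/-6.0999 = 0.1037
P_K = P₀×ρ^K = 0.10367 × 1.63235^3 = 0.10367 × 4.3495 = 0.4509
L = ρ[1 - (K+1)ρ^K + Kρ^(K+1)] / [(1-ρ)(1-ρ^(K+1))]
L = 1.63235 × (1 - 4×4.3495 + 3×7.0999) / ((1 - 1.63235) × (1 - 7.0999)) = 2.0743 passengers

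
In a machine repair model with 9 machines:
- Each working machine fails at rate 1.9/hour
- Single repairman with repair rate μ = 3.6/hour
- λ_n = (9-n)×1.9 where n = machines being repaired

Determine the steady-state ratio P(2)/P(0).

P(2)/P(0) = ∏_{i=0}^{2-1} λ_i/μ_{i+1}
= (9-0)×1.9/3.6 × (9-1)×1.9/3.6
= 20.0556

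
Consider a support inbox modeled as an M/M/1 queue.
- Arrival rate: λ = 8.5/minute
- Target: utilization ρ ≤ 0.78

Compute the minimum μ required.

ρ = λ/μ, so μ = λ/ρ
μ ≥ 8.5/0.78 = 10.8974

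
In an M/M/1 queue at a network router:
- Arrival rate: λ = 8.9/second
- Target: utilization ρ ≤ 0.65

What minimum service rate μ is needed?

ρ = λ/μ, so μ = λ/ρ
μ ≥ 8.9/0.65 = 13.6923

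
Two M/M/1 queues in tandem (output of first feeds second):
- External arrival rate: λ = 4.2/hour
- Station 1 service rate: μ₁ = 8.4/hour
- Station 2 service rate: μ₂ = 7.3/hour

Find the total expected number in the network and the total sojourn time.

By Jackson's theorem, each station behaves as independent M/M/1.
Station 1: ρ₁ = 4.2/8.4 = 0.5000, L₁ = ρ₁/(1-ρ₁) = λ/(μ₁-λ) = 4.2/4.20 = 1.0000
Station 2: ρ₂ = 4.2/7.3 = 0.5753, L₂ = ρ₂/(1-ρ₂) = λ/(μ₂-λ) = 4.2/3.10 = 1.3548
Total: L = L₁ + L₂ = 1.0000 + 1.3548 = 2.3548
W = L/λ = 2.3548/4.2 = 0.5607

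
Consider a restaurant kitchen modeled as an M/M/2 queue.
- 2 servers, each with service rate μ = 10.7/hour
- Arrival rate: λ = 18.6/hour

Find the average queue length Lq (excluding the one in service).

Traffic intensity: ρ = λ/(cμ) = 18.6/(2×10.7) = 0.8692
Since ρ = 0.8692 < 1, system is stable.
Offered load a = λ/μ = cρ = 18.6/10.7 = 1.7383
P₀ = [ Σₙ₌₀^1 aⁿ/n! + a^2/(2!(1-ρ)) ]⁻¹
Σ = a^0/0! + a^1/1! = 1.0000 + 1.7383 = 2.7383
a^2/(2!(1-ρ)) = 3.02175/(2 × 0.130841) = 11.5474
P₀ = 1/(2.7383 + 11.5474) = 0.07000
Lq = P₀·a^2·ρ / (2!(1-ρ)²) = 0.07000 × 3.0217 × 0.8692 / (2 × 0.01712) = 5.3695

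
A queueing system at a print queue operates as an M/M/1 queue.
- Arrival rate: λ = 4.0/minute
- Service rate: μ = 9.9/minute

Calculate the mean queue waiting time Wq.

First, compute utilization: ρ = λ/μ = 4.0/9.9 = 0.4040
For M/M/1: Wq = λ/(μ(μ-λ))
Wq = 4.0/(9.9 × (9.9-4.0))
Wq = 4.0/(9.9 × 5.90)
Wq = 0.06848 minutes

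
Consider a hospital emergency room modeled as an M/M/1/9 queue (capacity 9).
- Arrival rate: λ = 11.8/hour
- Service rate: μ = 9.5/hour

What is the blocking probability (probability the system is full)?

ρ = λ/μ = 11.8/9.5 = 1.2421
P₀ = (1-ρ)/(1-ρ^(K+1)) = (1-1.2421)/(1-1.2421^10) = -0.2421/-7.7411 = 0.03127
P_K = P₀×ρ^K = 0.03127 × 1.2421^9 = 0.03127 × 7.0373 = 0.2201
Blocking probability = 22.01%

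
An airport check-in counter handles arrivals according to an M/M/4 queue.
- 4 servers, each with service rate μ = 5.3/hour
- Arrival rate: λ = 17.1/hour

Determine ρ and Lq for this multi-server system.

Traffic intensity: ρ = λ/(cμ) = 17.1/(4×5.3) = 0.8066
Since ρ = 0.8066 < 1, system is stable.
Offered load a = λ/μ = cρ = 17.1/5.3 = 3.2264
P₀ = [ Σₙ₌₀^3 aⁿ/n! + a^4/(4!(1-ρ)) ]⁻¹
Σ = a^0/0! + a^1/1! + a^2/2! + a^3/3! = 1.0000 + 3.2264 + 5.2049 + 5.5977 = 15.0290
a^4/(4!(1-ρ)) = 108.3630/(24 × 0.193396) = 23.3465
P₀ = 1/(15.0290 + 23.3465) = 0.02606
Lq = P₀·a^4·ρ / (4!(1-ρ)²) = 0.026058 × 108.3630 × 0.80660 / (24 × 0.037402) = 2.5373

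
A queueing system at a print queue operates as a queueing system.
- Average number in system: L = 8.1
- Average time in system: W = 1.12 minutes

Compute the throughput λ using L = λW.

Little's Law: L = λW, so λ = L/W
λ = 8.1/1.12 = 7.2321 jobs/minute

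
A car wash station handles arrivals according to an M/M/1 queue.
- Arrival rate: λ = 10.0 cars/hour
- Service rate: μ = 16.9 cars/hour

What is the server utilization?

Server utilization: ρ = λ/μ
ρ = 10.0/16.9 = 0.5917
The server is busy 59.17% of the time.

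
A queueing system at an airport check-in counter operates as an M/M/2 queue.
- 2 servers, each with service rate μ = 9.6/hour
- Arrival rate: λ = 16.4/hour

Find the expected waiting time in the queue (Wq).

Traffic intensity: ρ = λ/(cμ) = 16.4/(2×9.6) = 0.8542
Since ρ = 0.8542 < 1, system is stable.
Offered load a = λ/μ = cρ = 16.4/9.6 = 1.7083
P₀ = [ Σₙ₌₀^1 aⁿ/n! + a^2/(2!(1-ρ)) ]⁻¹
Σ = a^0/0! + a^1/1! = 1.0000 + 1.7083 = 2.7083
a^2/(2!(1-ρ)) = 2.91840/(2 × 0.145833) = 10.0060
P₀ = 1/(2.7083 + 10.0060) = 0.07865
Lq = P₀·a^2·ρ / (2!(1-ρ)²) = 0.0786517 × 2.91840 × 0.854167 / (2 × 0.0212674) = 4.6095
Wq = Lq/λ = 4.6095/16.4 = 0.2811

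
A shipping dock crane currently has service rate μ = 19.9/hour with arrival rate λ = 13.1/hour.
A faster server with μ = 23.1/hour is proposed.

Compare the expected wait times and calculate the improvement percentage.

System 1: ρ₁ = 13.1/19.9 = 0.6583, W₁ = 1/(19.9-13.1) = 0.14706
System 2: ρ₂ = 13.1/23.1 = 0.5671, W₂ = 1/(23.1-13.1) = 0.10000
Improvement: (W₁-W₂)/W₁ = (0.14706-0.10000)/0.14706 = 32.00%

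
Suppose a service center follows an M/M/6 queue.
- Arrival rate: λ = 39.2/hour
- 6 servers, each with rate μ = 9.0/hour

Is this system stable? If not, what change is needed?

Stability requires ρ = λ/(cμ) < 1
ρ = 39.2/(6 × 9.0) = 39.2/54.00 = 0.7259
Since 0.7259 < 1, the system is STABLE.
The servers are busy 72.59% of the time.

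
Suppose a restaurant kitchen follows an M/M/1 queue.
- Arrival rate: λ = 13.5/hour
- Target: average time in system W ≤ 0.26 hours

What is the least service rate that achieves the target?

For M/M/1: W = 1/(μ-λ)
Need W ≤ 0.26, so 1/(μ-λ) ≤ 0.26
μ - λ ≥ 1/0.26 = 3.8462
μ ≥ 13.5 + 3.8462 = 17.3462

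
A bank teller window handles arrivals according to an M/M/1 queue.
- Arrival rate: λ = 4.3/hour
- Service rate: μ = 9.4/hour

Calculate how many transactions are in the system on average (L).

ρ = λ/μ = 4.3/9.4 = 0.4574
For M/M/1: L = λ/(μ-λ)
L = 4.3/(9.4-4.3) = 4.3/5.10
L = 0.8431 transactions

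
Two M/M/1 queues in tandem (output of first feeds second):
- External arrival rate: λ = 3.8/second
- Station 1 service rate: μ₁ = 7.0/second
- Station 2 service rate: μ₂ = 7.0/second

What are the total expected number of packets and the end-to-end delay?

By Jackson's theorem, each station behaves as independent M/M/1.
Station 1: ρ₁ = 3.8/7.0 = 0.5429, L₁ = ρ₁/(1-ρ₁) = λ/(μ₁-λ) = 3.8/3.20 = 1.1875
Station 2: ρ₂ = 3.8/7.0 = 0.5429, L₂ = ρ₂/(1-ρ₂) = λ/(μ₂-λ) = 3.8/3.20 = 1.1875
Total: L = L₁ + L₂ = 1.1875 + 1.1875 = 2.3750
W = L/λ = 2.3750/3.8 = 0.6250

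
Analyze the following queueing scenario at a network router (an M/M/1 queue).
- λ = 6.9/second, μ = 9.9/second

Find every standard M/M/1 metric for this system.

Step 1: ρ = λ/μ = 6.9/9.9 = 0.6970
Step 2: L = λ/(μ-λ) = 6.9/3.00 = 2.3000
Step 3: Lq = λ²/(μ(μ-λ)) = 47.61/(9.9×3.00) = 1.6030
Step 4: W = 1/(μ-λ) = 1/3.00 = 0.33333
Step 5: Wq = λ/(μ(μ-λ)) = 6.9/(9.9×3.00) = 0.2323
Step 6: P(0) = 1-ρ = 0.3030
Verify: L = λW = 6.9×0.33333 = 2.3000 ✔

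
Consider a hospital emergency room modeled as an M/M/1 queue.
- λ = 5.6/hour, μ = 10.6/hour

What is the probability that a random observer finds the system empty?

ρ = λ/μ = 5.6/10.6 = 0.5283
P(0) = 1 - ρ = 1 - 0.5283 = 0.4717
The server is idle 47.17% of the time.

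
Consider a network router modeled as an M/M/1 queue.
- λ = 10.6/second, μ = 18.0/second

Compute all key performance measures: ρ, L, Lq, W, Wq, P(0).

Step 1: ρ = λ/μ = 10.6/18.0 = 0.5889
Step 2: L = λ/(μ-λ) = 10.6/7.40 = 1.4324
Step 3: Lq = λ²/(μ(μ-λ)) = 112.36/(18.0×7.40) = 0.8435
Step 4: W = 1/(μ-λ) = 1/7.40 = 0.135135
Step 5: Wq = λ/(μ(μ-λ)) = 10.6/(18.0×7.40) = 0.07958
Step 6: P(0) = 1-ρ = 0.4111
Verify: L = λW = 10.6×0.135135 = 1.4324 ✔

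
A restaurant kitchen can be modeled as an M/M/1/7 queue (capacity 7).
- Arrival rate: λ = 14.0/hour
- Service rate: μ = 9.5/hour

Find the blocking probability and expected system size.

ρ = λ/μ = 14.0/9.5 = 1.47368
P₀ = (1-ρ)/(1-ρ^(K+1)) = (1-1.47368)/(1-1.47368^8) = -0.4737/-21.2446 = 0.02230
P_K = P₀×ρ^K = 0.02230 × 1.47368^7 = 0.02230 × 15.0946 = 0.3366
Blocking probability P_7 = 0.3366 (33.66%)
L = ρ[1 - (K+1)ρ^K + Kρ^(K+1)] / [(1-ρ)(1-ρ^(K+1))]
L = 1.47368 × (1 - 8×15.0946 + 7×22.2446) / ((1 - 1.47368) × (1 - 22.2446)) = 5.2654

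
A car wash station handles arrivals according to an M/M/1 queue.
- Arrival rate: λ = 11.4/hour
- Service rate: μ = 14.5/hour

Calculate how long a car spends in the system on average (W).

First, compute utilization: ρ = λ/μ = 11.4/14.5 = 0.7862
For M/M/1: W = 1/(μ-λ)
W = 1/(14.5-11.4) = 1/3.10
W = 0.3226 hours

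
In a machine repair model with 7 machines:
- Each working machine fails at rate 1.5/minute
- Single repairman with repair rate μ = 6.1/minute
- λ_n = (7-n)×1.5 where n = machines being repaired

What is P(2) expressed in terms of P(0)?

P(2)/P(0) = ∏_{i=0}^{2-1} λ_i/μ_{i+1}
= (7-0)×1.5/6.1 × (7-1)×1.5/6.1
= 2.5396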